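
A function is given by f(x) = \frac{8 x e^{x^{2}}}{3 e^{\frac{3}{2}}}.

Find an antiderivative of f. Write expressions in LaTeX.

f matches the chain-rule pattern g'(h)*h' with inner function h(x) = x^{2} - \frac{3}{2}; substituting u = h(x) collapses the integral.
Check: d/dx[\frac{4 e^{x^{2} - \frac{3}{2}}}{3}] = \frac{8 x e^{x^{2}}}{3 e^{\frac{3}{2}}} = f(x).

An antiderivative is F(x) = \frac{4 e^{x^{2} - \frac{3}{2}}}{3}.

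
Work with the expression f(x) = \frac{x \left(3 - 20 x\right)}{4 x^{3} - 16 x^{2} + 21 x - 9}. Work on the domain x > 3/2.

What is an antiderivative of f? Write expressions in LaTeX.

The denominator factors as \left(x - 1\right) \left(2 x - 3\right)^{2}; partial fractions split f into directly integrable pieces: \frac{24}{2 x - 3} - \frac{81}{\left(2 x - 3\right)^{2}} - \frac{17}{x - 1}.
Check: d/dx[- \frac{- 48 x \log{\left(x - \frac{3}{2} \right)} + 68 x \log{\left(x - 1 \right)} + 72 \log{\left(x - \frac{3}{2} \right)} - 102 \log{\left(x - 1 \right)} - 81}{2 \left(2 x - 3\right)}] = \frac{- 20 x^{2} + 3 x}{4 x^{3} - 16 x^{2} + 21 x - 9}, which equals f(x).

An antiderivative is F(x) = - \frac{- 48 x \log{\left(x - \frac{3}{2} \right)} + 68 x \log{\left(x - 1 \right)} + 72 \log{\left(x - \frac{3}{2} \right)} - 102 \log{\left(x - 1 \right)} - 81}{2 \left(2 x - 3\right)}.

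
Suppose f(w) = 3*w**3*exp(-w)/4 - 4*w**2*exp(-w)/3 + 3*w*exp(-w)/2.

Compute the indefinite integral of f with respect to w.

F(w) = (-9*w**3 - 11*w**2 - 40*w - 40)*exp(-w)/12 + C

Recognize the product-rule pattern: f = u'v + uv' with u = -3*w**3/4 - 11*w**2/12 - 10*w/3 - 10/3, v = exp(-w), so integration by parts undoes it.
Check: d/dw[(-9*w**3 - 11*w**2 - 40*w - 40)*exp(-w)/12] = (9*w**3 - 16*w**2 + 18*w)*exp(-w)/12, which equals f(w).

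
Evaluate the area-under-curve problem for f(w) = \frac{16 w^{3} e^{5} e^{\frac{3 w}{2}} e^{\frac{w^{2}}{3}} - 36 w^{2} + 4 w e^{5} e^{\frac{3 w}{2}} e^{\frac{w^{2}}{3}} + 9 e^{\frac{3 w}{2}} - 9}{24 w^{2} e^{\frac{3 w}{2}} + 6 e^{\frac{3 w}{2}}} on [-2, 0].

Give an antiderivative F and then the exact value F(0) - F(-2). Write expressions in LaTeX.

Antiderivative: F(w) = \frac{\left(4 e^{\frac{3 w}{2}} e^{\frac{w^{2}}{3} + 5} + 3 e^{\frac{3 w}{2}} \operatorname{atan}{\left(2 w \right)} + 4\right) e^{- \frac{3 w}{2}}}{4}; value = - e^{\frac{19}{3}} - e^{3} + \frac{3 \operatorname{atan}{\left(4 \right)}}{4} + 1 + e^{5}

A first test for any F(w): its w-derivative must equal f(w) identically.
F(w) = \frac{\left(4 e^{\frac{3 w}{2}} e^{\frac{w^{2}}{3} + 5} + 3 e^{\frac{3 w}{2}} \operatorname{atan}{\left(2 w \right)} + 4\right) e^{- \frac{3 w}{2}}}{4} is an antiderivative of f.
Check: d/dw[\frac{\left(4 e^{\frac{3 w}{2}} e^{\frac{w^{2}}{3} + 5} + 3 e^{\frac{3 w}{2}} \operatorname{atan}{\left(2 w \right)} + 4\right) e^{- \frac{3 w}{2}}}{4}] = \frac{16 w^{3} e^{5} e^{\frac{3 w}{2}} e^{\frac{w^{2}}{3}} - 36 w^{2} + 4 w e^{5} e^{\frac{3 w}{2}} e^{\frac{w^{2}}{3}} + 9 e^{\frac{3 w}{2}} - 9}{24 w^{2} e^{\frac{3 w}{2}} + 6 e^{\frac{3 w}{2}}} = f(w).
F(0) = 1 + e^{5}; F(-2) = - \frac{3 \operatorname{atan}{\left(4 \right)}}{4} + e^{3} + e^{\frac{19}{3}}.
Integral = F(0) - F(-2) = - e^{\frac{19}{3}} - e^{3} + \frac{3 \operatorname{atan}{\left(4 \right)}}{4} + 1 + e^{5}.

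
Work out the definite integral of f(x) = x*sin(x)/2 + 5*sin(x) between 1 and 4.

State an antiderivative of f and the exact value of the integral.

Antiderivative: F(x) = -(x*cos(x) - sin(x) + 10*cos(x))/2; value = -sin(1)/2 + sin(4)/2 + 11*cos(1)/2 - 7*cos(4)

Integrate term by term and add the pieces.
F(x) = -(x*cos(x) - sin(x) + 10*cos(x))/2 is an antiderivative of f.
Check: d/dx[-(x*cos(x) - sin(x) + 10*cos(x))/2] = x*sin(x)/2 + 5*sin(x) = f(x).
F(4) = sin(4)/2 - 7*cos(4); F(1) = -11*cos(1)/2 + sin(1)/2.
Integral = F(4) - F(1) = -sin(1)/2 + sin(4)/2 + 11*cos(1)/2 - 7*cos(4).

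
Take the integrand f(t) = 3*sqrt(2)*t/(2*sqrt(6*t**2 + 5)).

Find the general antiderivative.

f matches the chain-rule pattern g'(h)*h' with inner function h(t) = 3*t**2 + 5/2; substituting u = h(t) collapses the integral.
Check: d/dt[sqrt(2)*sqrt(6*t**2 + 5)/4] = 3*sqrt(2)*t/(2*sqrt(6*t**2 + 5)) = f(t).

F(t) = sqrt(2)*sqrt(6*t**2 + 5)/4 + C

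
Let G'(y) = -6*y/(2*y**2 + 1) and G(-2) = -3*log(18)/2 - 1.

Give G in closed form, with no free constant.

The substitution u = 4*y**2 + 2 works: G'(y) is exactly (dG/du)*(du/dy) for that inner function.
A general antiderivative is -3*log(4*y**2 + 2)/2 + C.
The condition gives C = -3*log(18)/2 - 1 - (-3*log(18)/2) = -1.
So G(y) = (-3*log(4*y**2 + 2) - 2)/2.
Check: d/dy[(-3*log(4*y**2 + 2) - 2)/2] = -6*y/(2*y**2 + 1) = G'(y).

G(y) = (-3*log(4*y**2 + 2) - 2)/2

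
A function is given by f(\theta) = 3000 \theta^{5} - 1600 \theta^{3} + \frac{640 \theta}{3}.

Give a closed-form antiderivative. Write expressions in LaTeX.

An antiderivative is F(\theta) = - 4 \left(\frac{4}{3} - 5 \theta^{2}\right)^{3}.

The substitution u = \frac{4}{3} - 5 \theta^{2} works: f is exactly (dF/du)*(du/d\theta) for that inner function.
Check: d/d\theta[- 4 \left(\frac{4}{3} - 5 \theta^{2}\right)^{3}] = 3000 \theta^{5} - 1600 \theta^{3} + \frac{640 \theta}{3} = f(\theta).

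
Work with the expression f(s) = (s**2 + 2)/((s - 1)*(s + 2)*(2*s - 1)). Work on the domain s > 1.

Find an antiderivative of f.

Factor the denominator ((s - 1)*(s + 2)*(2*s - 1)) and decompose: f = -9/(5*(2*s - 1)) + 2/(5*(s + 2)) + 1/(s - 1); each piece integrates to a log, atan, or power term.
Check: d/ds[log(s - 1) - 9*log(s - 1/2)/10 + 2*log(s + 2)/5] = (s**2 + 2)/(2*s**3 + s**2 - 5*s + 2), which equals f(s).

An antiderivative is F(s) = log(s - 1) - 9*log(s - 1/2)/10 + 2*log(s + 2)/5.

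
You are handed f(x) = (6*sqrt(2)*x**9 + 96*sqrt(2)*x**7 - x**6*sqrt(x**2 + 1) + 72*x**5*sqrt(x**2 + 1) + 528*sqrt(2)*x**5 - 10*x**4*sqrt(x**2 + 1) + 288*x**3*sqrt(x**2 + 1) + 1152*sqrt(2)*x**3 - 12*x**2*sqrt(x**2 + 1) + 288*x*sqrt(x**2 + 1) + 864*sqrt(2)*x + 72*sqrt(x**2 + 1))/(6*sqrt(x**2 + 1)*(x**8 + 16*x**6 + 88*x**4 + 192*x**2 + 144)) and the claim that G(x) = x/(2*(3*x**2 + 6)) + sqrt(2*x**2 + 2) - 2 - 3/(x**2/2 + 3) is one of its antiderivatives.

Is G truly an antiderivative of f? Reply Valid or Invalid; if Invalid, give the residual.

Valid - the claim checks out under differentiation.

d/dx[G] = (6*sqrt(2)*x**9 + 96*sqrt(2)*x**7 - x**6*sqrt(x**2 + 1) + 72*x**5*sqrt(x**2 + 1) + 528*sqrt(2)*x**5 - 10*x**4*sqrt(x**2 + 1) + 288*x**3*sqrt(x**2 + 1) + 1152*sqrt(2)*x**3 - 12*x**2*sqrt(x**2 + 1) + 288*x*sqrt(x**2 + 1) + 864*sqrt(2)*x + 72*sqrt(x**2 + 1))/(6*x**8*sqrt(x**2 + 1) + 96*x**6*sqrt(x**2 + 1) + 528*x**4*sqrt(x**2 + 1) + 1152*x**2*sqrt(x**2 + 1) + 864*sqrt(x**2 + 1))
This equals f(x) exactly, so the claim holds.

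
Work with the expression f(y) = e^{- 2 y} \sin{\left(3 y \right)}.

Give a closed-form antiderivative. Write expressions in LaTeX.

An antiderivative is F(y) = \frac{\left(- 2 \sin{\left(3 y \right)} - 3 \cos{\left(3 y \right)}\right) e^{- 2 y}}{13}.

A candidate is checked by its d/dy: the result must match f(y).
Check: d/dy[\frac{\left(- 2 \sin{\left(3 y \right)} - 3 \cos{\left(3 y \right)}\right) e^{- 2 y}}{13}] = e^{- 2 y} \sin{\left(3 y \right)} = f(y).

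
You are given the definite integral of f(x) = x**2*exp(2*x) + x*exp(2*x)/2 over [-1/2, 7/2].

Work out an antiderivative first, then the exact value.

f has the shape u'v + uv' for u = x**2/2 - x/4 + 1/8 and v = exp(2*x) — it is the derivative of the product u*v.
F(x) = (4*x**2 - 2*x + 1)*exp(2*x)/8 is an antiderivative of f.
Check: d/dx[(4*x**2 - 2*x + 1)*exp(2*x)/8] = x**2*exp(2*x) + x*exp(2*x)/2 = f(x).
F(7/2) = 43*exp(7)/8; F(-1/2) = 3*exp(-1)/8.
Integral = F(7/2) - F(-1/2) = -3*exp(-1)/8 + 43*exp(7)/8.

Antiderivative: F(x) = (4*x**2 - 2*x + 1)*exp(2*x)/8; value = -3*exp(-1)/8 + 43*exp(7)/8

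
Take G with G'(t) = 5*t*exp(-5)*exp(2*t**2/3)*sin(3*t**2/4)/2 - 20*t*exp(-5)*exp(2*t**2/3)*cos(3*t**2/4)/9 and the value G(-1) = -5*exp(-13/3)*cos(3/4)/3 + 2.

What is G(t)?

G(t) = -(5*exp(-5)*exp(2*t**2/3)*cos(3*t**2/4) - 6)/3

G'(t) has the shape u'v + uv' for u = -5*cos(3*t**2/4)/3 and v = exp(2*t**2/3 - 5) — it is the derivative of the product u*v.
A general antiderivative is -5*exp(2*t**2/3 - 5)*cos(3*t**2/4)/3 + C.
The condition gives C = -5*exp(-13/3)*cos(3/4)/3 + 2 - (-5*exp(-13/3)*cos(3/4)/3) = 2.
So G(t) = -(5*exp(-5)*exp(2*t**2/3)*cos(3*t**2/4) - 6)/3.
Check: d/dt[-(5*exp(-5)*exp(2*t**2/3)*cos(3*t**2/4) - 6)/3] = (45*t*exp(2*t**2/3)*sin(3*t**2/4) - 40*t*exp(2*t**2/3)*cos(3*t**2/4))*exp(-5)/18, which equals G'(t).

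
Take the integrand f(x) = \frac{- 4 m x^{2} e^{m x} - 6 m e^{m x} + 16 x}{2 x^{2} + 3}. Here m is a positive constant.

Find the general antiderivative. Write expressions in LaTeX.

A first test for any F(x): its x-derivative must equal f(x) identically.
Check: d/dx[- 2 e^{m x} + 4 \log{\left(2 x^{2} + 3 \right)}] = \frac{- 4 m x^{2} e^{m x} - 6 m e^{m x} + 16 x}{2 x^{2} + 3} = f(x).

F(x) = - 2 e^{m x} + 4 \log{\left(2 x^{2} + 3 \right)} + C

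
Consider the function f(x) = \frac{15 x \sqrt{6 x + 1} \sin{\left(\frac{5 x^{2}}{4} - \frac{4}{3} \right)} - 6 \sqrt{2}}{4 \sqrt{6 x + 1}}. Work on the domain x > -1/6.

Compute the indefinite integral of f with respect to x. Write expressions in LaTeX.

F(x) = - \frac{\sqrt{2} \sqrt{6 x + 1} + 3 \cos{\left(\frac{5 x^{2}}{4} - \frac{4}{3} \right)}}{2} + C

A candidate is checked by its d/dx: the result must match f(x).
Check: d/dx[- \frac{\sqrt{2} \sqrt{6 x + 1} + 3 \cos{\left(\frac{5 x^{2}}{4} - \frac{4}{3} \right)}}{2}] = \frac{15 x \sqrt{6 x + 1} \sin{\left(\frac{5 x^{2}}{4} - \frac{4}{3} \right)} - 6 \sqrt{2}}{4 \sqrt{6 x + 1}} = f(x).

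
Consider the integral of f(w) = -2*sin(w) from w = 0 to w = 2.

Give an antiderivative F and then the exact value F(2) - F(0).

Any candidate F(w) must reproduce f(w) exactly when differentiated.
F(w) = 2*cos(w) is an antiderivative of f.
Check: d/dw[2*cos(w)] = -2*sin(w) = f(w).
F(2) = 2*cos(2); F(0) = 2.
Integral = F(2) - F(0) = -2 + 2*cos(2).

Antiderivative: F(w) = 2*cos(w); value = -2 + 2*cos(2)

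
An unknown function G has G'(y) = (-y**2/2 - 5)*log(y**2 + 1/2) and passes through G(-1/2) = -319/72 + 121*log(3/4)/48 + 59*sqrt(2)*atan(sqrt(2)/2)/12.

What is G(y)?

A first test for any G(y): its y-derivative must equal the given G'(y).
A general antiderivative is y**3/9 + 59*y/6 + (-y**3/6 - 5*y)*log(y**2 + 1/2) - 59*sqrt(2)*atan(sqrt(2)*y)/12 + C.
The condition gives C = -319/72 + 121*log(3/4)/48 + 59*sqrt(2)*atan(sqrt(2)/2)/12 - (-355/72 + 121*log(3/4)/48 + 59*sqrt(2)*atan(sqrt(2)/2)/12) = 1/2.
So G(y) = -y**3*log(y**2 + 1/2)/6 + y**3/9 - 5*y*log(y**2 + 1/2) + 59*y/6 - 59*sqrt(2)*atan(sqrt(2)*y)/12 + 1/2.
Check: d/dy[-y**3*log(y**2 + 1/2)/6 + y**3/9 - 5*y*log(y**2 + 1/2) + 59*y/6 - 59*sqrt(2)*atan(sqrt(2)*y)/12 + 1/2] = -y**2*log(y**2 + 1/2)/2 - 5*log(y**2 + 1/2), which equals G'(y).

G(y) = -y**3*log(y**2 + 1/2)/6 + y**3/9 - 5*y*log(y**2 + 1/2) + 59*y/6 - 59*sqrt(2)*atan(sqrt(2)*y)/12 + 1/2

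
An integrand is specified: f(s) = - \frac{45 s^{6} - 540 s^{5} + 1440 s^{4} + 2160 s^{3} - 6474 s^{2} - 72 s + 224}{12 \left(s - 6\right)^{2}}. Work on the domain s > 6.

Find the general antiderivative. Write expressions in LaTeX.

F(s) = - \frac{3 s^{5}}{4} + 5 s^{3} - \frac{s}{2} + \frac{2}{3 s - 18} + C

A candidate is checked by its d/ds: the result must match f(s).
Check: d/ds[- \frac{3 s^{5}}{4} + 5 s^{3} - \frac{s}{2} + \frac{2}{3 s - 18}] = \frac{- 45 s^{6} + 540 s^{5} - 1440 s^{4} - 2160 s^{3} + 6474 s^{2} + 72 s - 224}{12 s^{2} - 144 s + 432}, which equals f(s).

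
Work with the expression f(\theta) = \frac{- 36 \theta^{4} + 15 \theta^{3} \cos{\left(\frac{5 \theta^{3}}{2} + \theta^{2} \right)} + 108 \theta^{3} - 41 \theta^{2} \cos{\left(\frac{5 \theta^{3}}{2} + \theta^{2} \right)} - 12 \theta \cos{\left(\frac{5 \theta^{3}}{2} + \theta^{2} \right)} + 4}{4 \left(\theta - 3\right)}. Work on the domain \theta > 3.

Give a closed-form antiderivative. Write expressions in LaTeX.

Whatever form F(\theta) takes, F'(\theta) = f(\theta) is non-negotiable.
Check: d/d\theta[- \frac{9 \theta^{4}}{4} + \log{\left(\frac{\theta}{2} - \frac{3}{2} \right)} + \frac{\sin{\left(\frac{5 \theta^{3}}{2} + \theta^{2} \right)}}{2}] = \frac{- 36 \theta^{4} + 15 \theta^{3} \cos{\left(\frac{5 \theta^{3}}{2} + \theta^{2} \right)} + 108 \theta^{3} - 41 \theta^{2} \cos{\left(\frac{5 \theta^{3}}{2} + \theta^{2} \right)} - 12 \theta \cos{\left(\frac{5 \theta^{3}}{2} + \theta^{2} \right)} + 4}{4 \theta - 12}, which equals f(\theta).

An antiderivative is F(\theta) = - \frac{9 \theta^{4}}{4} + \log{\left(\frac{\theta}{2} - \frac{3}{2} \right)} + \frac{\sin{\left(\frac{5 \theta^{3}}{2} + \theta^{2} \right)}}{2}.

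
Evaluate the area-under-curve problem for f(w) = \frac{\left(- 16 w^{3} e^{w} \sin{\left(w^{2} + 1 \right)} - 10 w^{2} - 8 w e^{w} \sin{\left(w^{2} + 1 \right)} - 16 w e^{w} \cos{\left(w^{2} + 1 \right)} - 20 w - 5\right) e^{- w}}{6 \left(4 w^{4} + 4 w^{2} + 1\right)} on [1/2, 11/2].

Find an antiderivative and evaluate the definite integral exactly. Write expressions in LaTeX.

Antiderivative: F(w) = \frac{5}{12 w^{2} e^{w} + 6 e^{w}} + \frac{2 \cos{\left(w^{2} + 1 \right)}}{6 w^{2} + 3}; value = - \frac{5}{9 e^{\frac{1}{2}}} - \frac{4 \cos{\left(\frac{5}{4} \right)}}{9} + \frac{5}{369 e^{\frac{11}{2}}} + \frac{4 \cos{\left(\frac{125}{4} \right)}}{369}

Recognize the product-rule pattern: f = u'v + uv' with u = - \frac{1}{3 \left(2 w^{2} + 1\right)}, v = - 2 \cos{\left(w^{2} + 1 \right)} - \frac{5 e^{- w}}{2}, so integration by parts undoes it.
F(w) = \frac{5}{12 w^{2} e^{w} + 6 e^{w}} + \frac{2 \cos{\left(w^{2} + 1 \right)}}{6 w^{2} + 3} is an antiderivative of f.
Check: d/dw[\frac{5}{12 w^{2} e^{w} + 6 e^{w}} + \frac{2 \cos{\left(w^{2} + 1 \right)}}{6 w^{2} + 3}] = \frac{- 16 w^{3} e^{w} \sin{\left(w^{2} + 1 \right)} - 10 w^{2} - 8 w e^{w} \sin{\left(w^{2} + 1 \right)} - 16 w e^{w} \cos{\left(w^{2} + 1 \right)} - 20 w - 5}{24 w^{4} e^{w} + 24 w^{2} e^{w} + 6 e^{w}}, which equals f(w).
F(11/2) = \frac{5}{369 e^{\frac{11}{2}}} + \frac{4 \cos{\left(\frac{125}{4} \right)}}{369}; F(1/2) = \frac{4 \cos{\left(\frac{5}{4} \right)}}{9} + \frac{5}{9 e^{\frac{1}{2}}}.
Integral = F(11/2) - F(1/2) = - \frac{5}{9 e^{\frac{1}{2}}} - \frac{4 \cos{\left(\frac{5}{4} \right)}}{9} + \frac{5}{369 e^{\frac{11}{2}}} + \frac{4 \cos{\left(\frac{125}{4} \right)}}{369}.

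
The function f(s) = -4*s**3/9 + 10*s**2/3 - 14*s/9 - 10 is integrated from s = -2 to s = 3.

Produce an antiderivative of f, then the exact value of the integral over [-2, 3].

Antiderivative: F(s) = -s**4/9 + 10*s**3/9 - 7*s**2/9 - 10*s; value = -200/9

f matches the chain-rule pattern g'(h)*h' with inner function h(s) = -s**2/3 + 5*s/3 + 3; substituting u = h(s) collapses the integral.
F(s) = -s**4/9 + 10*s**3/9 - 7*s**2/9 - 10*s is an antiderivative of f.
Check: d/ds[-s**4/9 + 10*s**3/9 - 7*s**2/9 - 10*s] = -4*s**3/9 + 10*s**2/3 - 14*s/9 - 10 = f(s).
F(3) = -16; F(-2) = 56/9.
Integral = F(3) - F(-2) = -200/9.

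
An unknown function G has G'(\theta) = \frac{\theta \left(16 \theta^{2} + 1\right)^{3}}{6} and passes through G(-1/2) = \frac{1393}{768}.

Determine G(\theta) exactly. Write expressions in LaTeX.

G'(\theta) matches the chain-rule pattern g'(h)*h' with inner function h(\theta) = 4 \theta^{2} + \frac{1}{4}; substituting u = h(\theta) collapses the integral.
A general antiderivative is \frac{\left(4 \theta^{2} + \frac{1}{4}\right)^{4}}{3} + C.
The condition gives C = \frac{1393}{768} - (\frac{625}{768}) = 1.
So G(\theta) = \frac{\left(16 \theta^{2} + 1\right)^{4} + 768}{768}.
Check: d/d\theta[\frac{\left(16 \theta^{2} + 1\right)^{4} + 768}{768}] = \frac{2048 \theta^{7}}{3} + 128 \theta^{5} + 8 \theta^{3} + \frac{\theta}{6}, which equals G'(\theta).

G(\theta) = \frac{\left(16 \theta^{2} + 1\right)^{4} + 768}{768}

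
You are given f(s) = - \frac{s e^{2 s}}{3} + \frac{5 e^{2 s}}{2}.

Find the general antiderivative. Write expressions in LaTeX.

F(s) = - \frac{\left(s - 8\right) e^{2 s}}{6} + C

Recognize the product-rule pattern: f = u'v + uv' with u = \frac{4}{3} - \frac{s}{6}, v = e^{2 s}, so integration by parts undoes it.
Check: d/ds[- \frac{\left(s - 8\right) e^{2 s}}{6}] = - \frac{s e^{2 s}}{3} + \frac{5 e^{2 s}}{2} = f(s).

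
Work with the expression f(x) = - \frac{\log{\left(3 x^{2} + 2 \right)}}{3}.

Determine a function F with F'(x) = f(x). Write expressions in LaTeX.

An antiderivative is F(x) = - \frac{x \log{\left(3 x^{2} + 2 \right)}}{3} + \frac{2 x}{3} - \frac{2 \sqrt{6} \operatorname{atan}{\left(\frac{\sqrt{6} x}{2} \right)}}{9}.

A first test for any F(x): its x-derivative must equal f(x) identically.
Check: d/dx[- \frac{x \log{\left(3 x^{2} + 2 \right)}}{3} + \frac{2 x}{3} - \frac{2 \sqrt{6} \operatorname{atan}{\left(\frac{\sqrt{6} x}{2} \right)}}{9}] = - \frac{\log{\left(3 x^{2} + 2 \right)}}{3} = f(x).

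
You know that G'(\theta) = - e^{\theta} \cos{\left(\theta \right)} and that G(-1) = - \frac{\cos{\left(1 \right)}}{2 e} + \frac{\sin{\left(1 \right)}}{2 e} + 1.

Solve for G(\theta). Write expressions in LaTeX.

Recover the given G'(\theta) by differentiating a candidate G(\theta); any mismatch rules it out.
A general antiderivative is - \frac{e^{\theta} \sin{\left(\theta \right)}}{2} - \frac{e^{\theta} \cos{\left(\theta \right)}}{2} + C.
The condition gives C = - \frac{\cos{\left(1 \right)}}{2 e} + \frac{\sin{\left(1 \right)}}{2 e} + 1 - (- \frac{\cos{\left(1 \right)}}{2 e} + \frac{\sin{\left(1 \right)}}{2 e}) = 1.
So G(\theta) = - \frac{e^{\theta} \sin{\left(\theta \right)} + e^{\theta} \cos{\left(\theta \right)} - 2}{2}.
Check: d/d\theta[- \frac{e^{\theta} \sin{\left(\theta \right)} + e^{\theta} \cos{\left(\theta \right)} - 2}{2}] = - e^{\theta} \cos{\left(\theta \right)} = G'(\theta).

G(\theta) = - \frac{e^{\theta} \sin{\left(\theta \right)} + e^{\theta} \cos{\left(\theta \right)} - 2}{2}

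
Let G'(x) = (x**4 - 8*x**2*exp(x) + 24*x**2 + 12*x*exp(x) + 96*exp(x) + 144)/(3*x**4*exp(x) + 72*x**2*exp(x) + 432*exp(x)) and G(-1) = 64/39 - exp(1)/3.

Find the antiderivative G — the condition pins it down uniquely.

G(x) = (-x**2 + 2*(4*x - 3)*exp(x) + 6*(x**2 + 12)*exp(x) - 12)*exp(-x)/(3*(x**2 + 12))

A candidate passes only if d/dx[G] lands on the given G'(x) exactly.
A general antiderivative is (4*x/3 - 1)/(x**2/2 + 6) - exp(-x)/3 + C.
The condition gives C = 64/39 - exp(1)/3 - (-exp(1)/3 - 14/39) = 2.
So G(x) = (-x**2 + 2*(4*x - 3)*exp(x) + 6*(x**2 + 12)*exp(x) - 12)*exp(-x)/(3*(x**2 + 12)).
Check: d/dx[(-x**2 + 2*(4*x - 3)*exp(x) + 6*(x**2 + 12)*exp(x) - 12)*exp(-x)/(3*(x**2 + 12))] = (x**4 - 8*x**2*exp(x) + 24*x**2 + 12*x*exp(x) + 96*exp(x) + 144)/(3*x**4*exp(x) + 72*x**2*exp(x) + 432*exp(x)) = G'(x).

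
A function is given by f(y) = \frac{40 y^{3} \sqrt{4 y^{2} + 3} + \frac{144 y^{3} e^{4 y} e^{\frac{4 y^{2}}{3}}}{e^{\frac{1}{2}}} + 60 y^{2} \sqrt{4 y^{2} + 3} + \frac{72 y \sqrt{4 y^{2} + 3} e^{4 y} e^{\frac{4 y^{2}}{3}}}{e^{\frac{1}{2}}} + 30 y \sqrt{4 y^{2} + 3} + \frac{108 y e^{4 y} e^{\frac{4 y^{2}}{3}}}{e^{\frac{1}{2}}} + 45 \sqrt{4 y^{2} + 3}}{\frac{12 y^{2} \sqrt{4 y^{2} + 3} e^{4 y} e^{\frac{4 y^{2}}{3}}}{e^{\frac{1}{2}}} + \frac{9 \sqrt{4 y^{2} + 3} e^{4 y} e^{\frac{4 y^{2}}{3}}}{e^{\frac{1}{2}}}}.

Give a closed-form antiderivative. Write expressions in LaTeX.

An antiderivative is F(y) = 3 \sqrt{4 y^{2} + 3} + 3 \log{\left(4 y^{2} + 3 \right)} - \frac{5 e^{\frac{1}{2}} e^{- 4 y} e^{- \frac{4 y^{2}}{3}}}{4}.

For F(y) to be correct the identity F'(y) - f(y) = 0 must hold.
Check: d/dy[3 \sqrt{4 y^{2} + 3} + 3 \log{\left(4 y^{2} + 3 \right)} - \frac{5 e^{\frac{1}{2}} e^{- 4 y} e^{- \frac{4 y^{2}}{3}}}{4}] = \frac{40 y^{3} \sqrt{4 y^{2} + 3} e^{\frac{1}{2}} + 144 y^{3} e^{4 y} e^{\frac{4 y^{2}}{3}} + 60 y^{2} \sqrt{4 y^{2} + 3} e^{\frac{1}{2}} + 72 y \sqrt{4 y^{2} + 3} e^{4 y} e^{\frac{4 y^{2}}{3}} + 30 y \sqrt{4 y^{2} + 3} e^{\frac{1}{2}} + 108 y e^{4 y} e^{\frac{4 y^{2}}{3}} + 45 \sqrt{4 y^{2} + 3} e^{\frac{1}{2}}}{12 y^{2} \sqrt{4 y^{2} + 3} e^{4 y} e^{\frac{4 y^{2}}{3}} + 9 \sqrt{4 y^{2} + 3} e^{4 y} e^{\frac{4 y^{2}}{3}}}, which equals f(y).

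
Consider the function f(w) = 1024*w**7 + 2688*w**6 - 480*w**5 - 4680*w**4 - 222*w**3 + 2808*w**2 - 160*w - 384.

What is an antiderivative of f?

An antiderivative is F(w) = (4*w**2 + 3*w - 4)**4/2.

f matches the chain-rule pattern g'(h)*h' with inner function h(w) = 4*w**2 + 3*w - 4; substituting u = h(w) collapses the integral.
Check: d/dw[(4*w**2 + 3*w - 4)**4/2] = 1024*w**7 + 2688*w**6 - 480*w**5 - 4680*w**4 - 222*w**3 + 2808*w**2 - 160*w - 384 = f(w).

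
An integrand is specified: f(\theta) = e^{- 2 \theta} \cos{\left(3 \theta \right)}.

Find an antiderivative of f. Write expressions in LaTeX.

An antiderivative is F(\theta) = \frac{\left(3 \sin{\left(3 \theta \right)} - 2 \cos{\left(3 \theta \right)}\right) e^{- 2 \theta}}{13}.

Any candidate F(\theta) must reproduce f(\theta) exactly when differentiated.
Check: d/d\theta[\frac{\left(3 \sin{\left(3 \theta \right)} - 2 \cos{\left(3 \theta \right)}\right) e^{- 2 \theta}}{13}] = e^{- 2 \theta} \cos{\left(3 \theta \right)} = f(\theta).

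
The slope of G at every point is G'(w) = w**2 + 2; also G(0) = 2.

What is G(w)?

G(w) = w**3/3 + 2*w + 2

Differentiate the proposed G(w) back; it has to land on the given G'(w).
A general antiderivative is w**3/3 + 2*w + C.
The condition gives C = 2 - (0) = 2.
So G(w) = w**3/3 + 2*w + 2.
Check: d/dw[w**3/3 + 2*w + 2] = w**2 + 2 = G'(w).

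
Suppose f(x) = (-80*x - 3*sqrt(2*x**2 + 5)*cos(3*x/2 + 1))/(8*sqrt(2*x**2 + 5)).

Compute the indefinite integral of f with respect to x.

F(x) = -5*sqrt(2*x**2 + 5) - sin(3*x/2 + 1)/4 + C

Check any antiderivative F(x) by computing F'(x) and comparing it with f(x).
Check: d/dx[-5*sqrt(2*x**2 + 5) - sin(3*x/2 + 1)/4] = (-80*x - 3*sqrt(2*x**2 + 5)*cos(3*x/2 + 1))/(8*sqrt(2*x**2 + 5)) = f(x).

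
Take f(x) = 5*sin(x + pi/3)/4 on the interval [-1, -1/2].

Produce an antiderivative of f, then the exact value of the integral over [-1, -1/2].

Antiderivative: F(x) = -5*cos(x + pi/3)/4; value = -5*sin(1/2 + pi/6)/4 + 5*sin(pi/6 + 1)/4

Recover f(x) by differentiating a candidate F(x); any mismatch rules it out.
F(x) = -5*cos(x + pi/3)/4 is an antiderivative of f.
Check: d/dx[-5*cos(x + pi/3)/4] = 5*sin(x + pi/3)/4 = f(x).
F(-1/2) = -5*sin(1/2 + pi/6)/4; F(-1) = -5*sin(pi/6 + 1)/4.
Integral = F(-1/2) - F(-1) = -5*sin(1/2 + pi/6)/4 + 5*sin(pi/6 + 1)/4.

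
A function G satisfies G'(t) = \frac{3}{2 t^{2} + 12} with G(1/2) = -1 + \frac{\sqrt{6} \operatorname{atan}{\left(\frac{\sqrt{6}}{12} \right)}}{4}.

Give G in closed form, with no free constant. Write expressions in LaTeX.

G(t) = \frac{\sqrt{6} \operatorname{atan}{\left(\frac{\sqrt{6} t}{6} \right)} - 4}{4}

The proposed G(t) is checked by its d/dt: the result must match the given G'(t).
A general antiderivative is \frac{\sqrt{6} \operatorname{atan}{\left(\frac{\sqrt{6} t}{6} \right)}}{4} + C.
The condition gives C = -1 + \frac{\sqrt{6} \operatorname{atan}{\left(\frac{\sqrt{6}}{12} \right)}}{4} - (\frac{\sqrt{6} \operatorname{atan}{\left(\frac{\sqrt{6}}{12} \right)}}{4}) = -1.
So G(t) = \frac{\sqrt{6} \operatorname{atan}{\left(\frac{\sqrt{6} t}{6} \right)} - 4}{4}.
Check: d/dt[\frac{\sqrt{6} \operatorname{atan}{\left(\frac{\sqrt{6} t}{6} \right)} - 4}{4}] = \frac{3}{2 t^{2} + 12} = G'(t).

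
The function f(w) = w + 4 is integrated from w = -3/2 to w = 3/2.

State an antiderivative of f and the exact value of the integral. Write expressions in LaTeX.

Antiderivative: F(w) = \frac{3 w^{2} + 24 w + 10}{6}; value = 12

Differentiate the proposed F(w) back; it has to land on f(w) exactly.
F(w) = \frac{3 w^{2} + 24 w + 10}{6} is an antiderivative of f.
Check: d/dw[\frac{3 w^{2} + 24 w + 10}{6}] = w + 4 = f(w).
F(3/2) = \frac{211}{24}; F(-3/2) = - \frac{77}{24}.
Integral = F(3/2) - F(-3/2) = 12.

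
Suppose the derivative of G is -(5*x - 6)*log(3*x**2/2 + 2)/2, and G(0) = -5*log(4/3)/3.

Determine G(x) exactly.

G(x) = -5*x**2*log(3*x**2/2 + 2)/4 + 5*x**2/4 + 3*x*log(3*x**2/2 + 2) - 6*x - 5*log(x**2 + 4/3)/3 + 4*sqrt(3)*atan(sqrt(3)*x/2)

The proposed G(x) is checked by its d/dx: the result must match the given G'(x).
A general antiderivative is 5*x**2/4 - 6*x + (-5*x**2/4 + 3*x)*log(3*x**2/2 + 2) - 5*log(x**2 + 4/3)/3 + 4*sqrt(3)*atan(sqrt(3)*x/2) + C.
The condition gives C = -5*log(4/3)/3 - (-5*log(4/3)/3) = 0.
So G(x) = -5*x**2*log(3*x**2/2 + 2)/4 + 5*x**2/4 + 3*x*log(3*x**2/2 + 2) - 6*x - 5*log(x**2 + 4/3)/3 + 4*sqrt(3)*atan(sqrt(3)*x/2).
Check: d/dx[-5*x**2*log(3*x**2/2 + 2)/4 + 5*x**2/4 + 3*x*log(3*x**2/2 + 2) - 6*x - 5*log(x**2 + 4/3)/3 + 4*sqrt(3)*atan(sqrt(3)*x/2)] = -5*x*log(3*x**2/2 + 2)/2 + 3*log(3*x**2/2 + 2), which equals G'(x).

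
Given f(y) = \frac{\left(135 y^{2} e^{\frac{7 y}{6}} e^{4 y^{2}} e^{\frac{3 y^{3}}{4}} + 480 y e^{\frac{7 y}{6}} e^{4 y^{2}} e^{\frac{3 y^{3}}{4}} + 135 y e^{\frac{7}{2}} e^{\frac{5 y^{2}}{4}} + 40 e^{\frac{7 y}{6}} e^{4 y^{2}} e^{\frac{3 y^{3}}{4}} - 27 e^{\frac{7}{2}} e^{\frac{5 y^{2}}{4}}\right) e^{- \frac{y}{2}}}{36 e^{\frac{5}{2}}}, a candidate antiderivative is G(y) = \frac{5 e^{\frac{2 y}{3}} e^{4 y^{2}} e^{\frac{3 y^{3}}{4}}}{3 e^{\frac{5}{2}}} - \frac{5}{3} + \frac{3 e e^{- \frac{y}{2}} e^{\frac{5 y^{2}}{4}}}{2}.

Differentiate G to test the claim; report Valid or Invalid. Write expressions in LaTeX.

d/dy[G] = \frac{\left(135 y^{2} e^{\frac{7 y}{6}} e^{4 y^{2}} e^{\frac{3 y^{3}}{4}} + 480 y e^{\frac{7 y}{6}} e^{4 y^{2}} e^{\frac{3 y^{3}}{4}} + 135 y e^{\frac{7}{2}} e^{\frac{5 y^{2}}{4}} + 40 e^{\frac{7 y}{6}} e^{4 y^{2}} e^{\frac{3 y^{3}}{4}} - 27 e^{\frac{7}{2}} e^{\frac{5 y^{2}}{4}}\right) e^{- \frac{y}{2}}}{36 e^{\frac{5}{2}}}
This equals f(y) exactly, so the claim holds.

Valid: G'(y) = f(y).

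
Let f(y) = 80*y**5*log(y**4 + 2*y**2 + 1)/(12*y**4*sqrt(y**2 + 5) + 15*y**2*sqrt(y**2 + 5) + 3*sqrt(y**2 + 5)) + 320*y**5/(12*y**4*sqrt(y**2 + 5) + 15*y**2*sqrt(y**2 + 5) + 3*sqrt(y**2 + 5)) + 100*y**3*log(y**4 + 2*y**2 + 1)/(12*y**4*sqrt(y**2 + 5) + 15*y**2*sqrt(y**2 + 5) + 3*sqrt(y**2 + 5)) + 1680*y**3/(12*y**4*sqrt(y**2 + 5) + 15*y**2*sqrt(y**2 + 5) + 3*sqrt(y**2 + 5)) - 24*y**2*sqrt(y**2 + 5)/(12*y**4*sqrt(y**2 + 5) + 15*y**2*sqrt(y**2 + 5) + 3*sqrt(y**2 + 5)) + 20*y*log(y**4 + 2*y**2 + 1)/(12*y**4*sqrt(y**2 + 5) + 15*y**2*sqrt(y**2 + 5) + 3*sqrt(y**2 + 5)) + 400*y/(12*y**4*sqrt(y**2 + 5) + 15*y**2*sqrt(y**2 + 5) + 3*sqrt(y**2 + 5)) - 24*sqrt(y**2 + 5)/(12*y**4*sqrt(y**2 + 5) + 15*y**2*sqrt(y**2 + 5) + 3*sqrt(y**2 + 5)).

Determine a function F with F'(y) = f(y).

An antiderivative is F(y) = 20*sqrt(y**2 + 5)*log(y**4 + 2*y**2 + 1)/3 - 4*atan(2*y).

The integrand splits into summands that can be handled one at a time.
Check: d/dy[20*sqrt(y**2 + 5)*log(y**4 + 2*y**2 + 1)/3 - 4*atan(2*y)] = (80*y**5*log(y**4 + 2*y**2 + 1) + 320*y**5 + 100*y**3*log(y**4 + 2*y**2 + 1) + 1680*y**3 - 24*y**2*sqrt(y**2 + 5) + 20*y*log(y**4 + 2*y**2 + 1) + 400*y - 24*sqrt(y**2 + 5))/(12*y**4*sqrt(y**2 + 5) + 15*y**2*sqrt(y**2 + 5) + 3*sqrt(y**2 + 5)), which equals f(y).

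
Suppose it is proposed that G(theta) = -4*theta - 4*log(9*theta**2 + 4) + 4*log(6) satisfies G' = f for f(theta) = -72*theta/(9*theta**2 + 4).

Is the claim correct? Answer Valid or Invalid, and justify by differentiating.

d/dtheta[G] = (-36*theta**2 - 72*theta - 16)/(9*theta**2 + 4)
d/dtheta[G] - f(theta) = -4 != 0.

Invalid: d/dtheta[G] - f = -4, which is not 0.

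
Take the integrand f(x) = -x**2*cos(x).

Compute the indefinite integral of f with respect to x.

F(x) = -x**2*sin(x) - 2*x*cos(x) + 2*sin(x) + C

Differentiate the proposed F(x) back; it has to land on f(x) exactly.
Check: d/dx[-x**2*sin(x) - 2*x*cos(x) + 2*sin(x)] = -x**2*cos(x) = f(x).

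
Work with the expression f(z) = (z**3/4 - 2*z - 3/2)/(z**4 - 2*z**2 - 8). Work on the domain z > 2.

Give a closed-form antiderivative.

The denominator factors as 4*(z - 2)*(z + 2)*(z**2 + 2); partial fractions split f into directly integrable pieces: (5*z + 3)/(12*(z**2 + 2)) - 1/(48*(z + 2)) - 7/(48*(z - 2)).
Check: d/dz[(-7*log(z - 2) - log(z + 2) + 10*log(z**2 + 2) + 6*sqrt(2)*atan(sqrt(2)*z/2))/48] = (z**3 - 8*z - 6)/(4*z**4 - 8*z**2 - 32), which equals f(z).

An antiderivative is F(z) = (-7*log(z - 2) - log(z + 2) + 10*log(z**2 + 2) + 6*sqrt(2)*atan(sqrt(2)*z/2))/48.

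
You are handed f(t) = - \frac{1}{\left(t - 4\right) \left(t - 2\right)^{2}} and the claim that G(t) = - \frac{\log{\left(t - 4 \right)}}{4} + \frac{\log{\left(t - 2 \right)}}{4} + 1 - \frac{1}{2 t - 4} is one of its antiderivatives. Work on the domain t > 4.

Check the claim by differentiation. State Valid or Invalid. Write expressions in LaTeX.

d/dt[G] = - \frac{1}{t^{3} - 8 t^{2} + 20 t - 16}
This equals f(t) exactly, so the claim holds.

Valid - the claim checks out under differentiation.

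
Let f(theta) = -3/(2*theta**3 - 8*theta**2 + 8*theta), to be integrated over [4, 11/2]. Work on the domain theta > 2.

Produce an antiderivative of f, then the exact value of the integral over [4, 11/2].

Factor the denominator (2*theta*(theta - 2)**2) and decompose: f = 3/(8*(theta - 2)) - 3/(4*(theta - 2)**2) - 3/(8*theta); each piece integrates to a log, atan, or power term.
F(theta) = (-3*theta*log(theta) + 3*theta*log(theta - 2) + 6*log(theta) - 6*log(theta - 2) + 6)/(8*theta - 16) is an antiderivative of f.
Check: d/dtheta[(-3*theta*log(theta) + 3*theta*log(theta - 2) + 6*log(theta) - 6*log(theta - 2) + 6)/(8*theta - 16)] = -3/(2*theta**3 - 8*theta**2 + 8*theta) = f(theta).
F(11/2) = -3*log(11/2)/8 + 3/14 + 3*log(7/2)/8; F(4) = -3*log(4)/8 + 3*log(2)/8 + 3/8.
Integral = F(11/2) - F(4) = -3*log(11/2)/8 - 3*log(2)/8 - 9/56 + 3*log(7/2)/8 + 3*log(4)/8.

Antiderivative: F(theta) = (-3*theta*log(theta) + 3*theta*log(theta - 2) + 6*log(theta) - 6*log(theta - 2) + 6)/(8*theta - 16); value = -3*log(11/2)/8 - 3*log(2)/8 - 9/56 + 3*log(7/2)/8 + 3*log(4)/8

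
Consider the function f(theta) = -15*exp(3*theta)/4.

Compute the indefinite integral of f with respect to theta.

Whatever form F(theta) takes, F'(theta) = f(theta) is non-negotiable.
Check: d/dtheta[-5*exp(3*theta)/4] = -15*exp(3*theta)/4 = f(theta).

F(theta) = -5*exp(3*theta)/4 + C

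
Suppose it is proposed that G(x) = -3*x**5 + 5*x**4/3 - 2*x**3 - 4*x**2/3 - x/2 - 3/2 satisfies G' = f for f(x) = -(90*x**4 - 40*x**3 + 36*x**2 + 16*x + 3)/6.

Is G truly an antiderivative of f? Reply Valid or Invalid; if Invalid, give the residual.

Valid - differentiating G returns exactly f.

d/dx[G] = -15*x**4 + 20*x**3/3 - 6*x**2 - 8*x/3 - 1/2
This equals f(x) exactly, so the claim holds.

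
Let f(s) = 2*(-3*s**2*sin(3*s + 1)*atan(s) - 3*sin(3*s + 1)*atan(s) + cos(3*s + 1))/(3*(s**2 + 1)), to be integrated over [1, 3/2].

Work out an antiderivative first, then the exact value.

f has the shape u'v + uv' for u = 2*atan(s)/3 and v = cos(3*s + 1) — it is the derivative of the product u*v.
F(s) = 2*cos(3*s + 1)*atan(s)/3 is an antiderivative of f.
Check: d/ds[2*cos(3*s + 1)*atan(s)/3] = (-6*s**2*sin(3*s + 1)*atan(s) - 6*sin(3*s + 1)*atan(s) + 2*cos(3*s + 1))/(3*s**2 + 3), which equals f(s).
F(3/2) = 2*cos(11/2)*atan(3/2)/3; F(1) = pi*cos(4)/6.
Integral = F(3/2) - F(1) = -pi*cos(4)/6 + 2*cos(11/2)*atan(3/2)/3.

Antiderivative: F(s) = 2*cos(3*s + 1)*atan(s)/3; value = -pi*cos(4)/6 + 2*cos(11/2)*atan(3/2)/3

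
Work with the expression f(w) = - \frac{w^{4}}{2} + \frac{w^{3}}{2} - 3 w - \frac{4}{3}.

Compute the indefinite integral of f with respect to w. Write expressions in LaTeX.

The integrand splits into summands that can be handled one at a time.
Check: d/dw[- \frac{w^{5}}{10} + \frac{w^{4}}{8} - \frac{3 w^{2}}{2} - \frac{4 w}{3}] = - \frac{w^{4}}{2} + \frac{w^{3}}{2} - 3 w - \frac{4}{3} = f(w).

F(w) = - \frac{w^{5}}{10} + \frac{w^{4}}{8} - \frac{3 w^{2}}{2} - \frac{4 w}{3} + C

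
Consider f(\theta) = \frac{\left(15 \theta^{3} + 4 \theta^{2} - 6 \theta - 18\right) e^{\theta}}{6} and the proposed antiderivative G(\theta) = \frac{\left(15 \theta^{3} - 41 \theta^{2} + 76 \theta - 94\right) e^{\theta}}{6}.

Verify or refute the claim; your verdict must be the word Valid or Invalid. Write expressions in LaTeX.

Valid: G'(\theta) = f(\theta).

d/d\theta[G] = \frac{5 \theta^{3} e^{\theta}}{2} + \frac{2 \theta^{2} e^{\theta}}{3} - \theta e^{\theta} - 3 e^{\theta}
This equals f(\theta) exactly, so the claim holds.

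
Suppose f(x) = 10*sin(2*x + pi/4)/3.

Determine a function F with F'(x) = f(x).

An antiderivative is F(x) = -5*cos(2*x + pi/4)/3.

For F(x) to be correct the identity F'(x) - f(x) = 0 must hold.
Check: d/dx[-5*cos(2*x + pi/4)/3] = 10*sin(2*x + pi/4)/3 = f(x).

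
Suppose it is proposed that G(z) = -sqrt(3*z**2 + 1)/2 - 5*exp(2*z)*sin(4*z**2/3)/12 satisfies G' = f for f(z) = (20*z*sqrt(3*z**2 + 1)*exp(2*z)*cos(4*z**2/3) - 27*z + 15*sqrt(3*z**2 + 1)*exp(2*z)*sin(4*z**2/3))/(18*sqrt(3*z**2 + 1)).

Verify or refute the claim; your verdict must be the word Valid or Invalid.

d/dz[G] = (-20*z*sqrt(3*z**2 + 1)*exp(2*z)*cos(4*z**2/3) - 27*z - 15*sqrt(3*z**2 + 1)*exp(2*z)*sin(4*z**2/3))/(18*sqrt(3*z**2 + 1))
d/dz[G] - f(z) = -20*z*exp(2*z)*cos(4*z**2/3)/9 - 5*exp(2*z)*sin(4*z**2/3)/3 != 0.

Invalid: d/dz[G] - f = -20*z*exp(2*z)*cos(4*z**2/3)/9 - 5*exp(2*z)*sin(4*z**2/3)/3, which is not 0.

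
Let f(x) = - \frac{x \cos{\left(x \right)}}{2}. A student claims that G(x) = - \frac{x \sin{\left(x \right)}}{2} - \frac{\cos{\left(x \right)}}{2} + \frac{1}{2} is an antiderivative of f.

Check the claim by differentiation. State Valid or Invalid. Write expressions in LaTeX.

d/dx[G] = - \frac{x \cos{\left(x \right)}}{2}
This equals f(x) exactly, so the claim holds.

Valid - differentiating G returns exactly f.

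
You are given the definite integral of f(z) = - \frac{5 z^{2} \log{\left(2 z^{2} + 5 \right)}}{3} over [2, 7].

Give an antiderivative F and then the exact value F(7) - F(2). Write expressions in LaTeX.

Since d/dz undoes antidifferentiation here, F'(z) = f(z) is required of F(z).
F(z) = - \frac{5 z^{3} \log{\left(2 z^{2} + 5 \right)}}{9} + \frac{10 z^{3}}{27} - \frac{25 z}{9} + \frac{25 \sqrt{10} \operatorname{atan}{\left(\frac{\sqrt{10} z}{5} \right)}}{18} is an antiderivative of f.
Check: d/dz[- \frac{5 z^{3} \log{\left(2 z^{2} + 5 \right)}}{9} + \frac{10 z^{3}}{27} - \frac{25 z}{9} + \frac{25 \sqrt{10} \operatorname{atan}{\left(\frac{\sqrt{10} z}{5} \right)}}{18}] = - \frac{5 z^{2} \log{\left(2 z^{2} + 5 \right)}}{3} = f(z).
F(7) = - \frac{1715 \log{\left(103 \right)}}{9} + \frac{25 \sqrt{10} \operatorname{atan}{\left(\frac{7 \sqrt{10}}{5} \right)}}{18} + \frac{2905}{27}; F(2) = - \frac{40 \log{\left(13 \right)}}{9} - \frac{70}{27} + \frac{25 \sqrt{10} \operatorname{atan}{\left(\frac{2 \sqrt{10}}{5} \right)}}{18}.
Integral = F(7) - F(2) = - \frac{1715 \log{\left(103 \right)}}{9} - \frac{25 \sqrt{10} \operatorname{atan}{\left(\frac{2 \sqrt{10}}{5} \right)}}{18} + \frac{25 \sqrt{10} \operatorname{atan}{\left(\frac{7 \sqrt{10}}{5} \right)}}{18} + \frac{40 \log{\left(13 \right)}}{9} + \frac{2975}{27}.

Antiderivative: F(z) = - \frac{5 z^{3} \log{\left(2 z^{2} + 5 \right)}}{9} + \frac{10 z^{3}}{27} - \frac{25 z}{9} + \frac{25 \sqrt{10} \operatorname{atan}{\left(\frac{\sqrt{10} z}{5} \right)}}{18}; value = - \frac{1715 \log{\left(103 \right)}}{9} - \frac{25 \sqrt{10} \operatorname{atan}{\left(\frac{2 \sqrt{10}}{5} \right)}}{18} + \frac{25 \sqrt{10} \operatorname{atan}{\left(\frac{7 \sqrt{10}}{5} \right)}}{18} + \frac{40 \log{\left(13 \right)}}{9} + \frac{2975}{27}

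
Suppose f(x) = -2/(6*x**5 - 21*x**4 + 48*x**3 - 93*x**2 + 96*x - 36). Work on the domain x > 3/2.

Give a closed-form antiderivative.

An antiderivative is F(x) = -16*log(x - 3/2)/75 + 16*log(x - 1)/75 - atan(x/2)/75 - 2/(15*x - 15).

The denominator factors as 3*(x - 1)**2*(2*x - 3)*(x**2 + 4); partial fractions split f into directly integrable pieces: -2/(75*(x**2 + 4)) - 32/(75*(2*x - 3)) + 16/(75*(x - 1)) + 2/(15*(x - 1)**2).
Check: d/dx[-16*log(x - 3/2)/75 + 16*log(x - 1)/75 - atan(x/2)/75 - 2/(15*x - 15)] = -2/(6*x**5 - 21*x**4 + 48*x**3 - 93*x**2 + 96*x - 36) = f(x).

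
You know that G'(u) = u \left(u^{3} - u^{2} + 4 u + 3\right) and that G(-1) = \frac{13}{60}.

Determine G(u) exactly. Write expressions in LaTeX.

A candidate passes only if d/du[G] lands on the given G'(u) exactly.
A general antiderivative is \frac{u^{5}}{5} - \frac{u^{4}}{4} + \frac{4 u^{3}}{3} + \frac{3 u^{2}}{2} + C.
The condition gives C = \frac{13}{60} - (- \frac{17}{60}) = \frac{1}{2}.
So G(u) = \frac{12 u^{5} - 15 u^{4} + 80 u^{3} + 90 u^{2} + 30}{60}.
Check: d/du[\frac{12 u^{5} - 15 u^{4} + 80 u^{3} + 90 u^{2} + 30}{60}] = u^{4} - u^{3} + 4 u^{2} + 3 u, which equals G'(u).

G(u) = \frac{12 u^{5} - 15 u^{4} + 80 u^{3} + 90 u^{2} + 30}{60}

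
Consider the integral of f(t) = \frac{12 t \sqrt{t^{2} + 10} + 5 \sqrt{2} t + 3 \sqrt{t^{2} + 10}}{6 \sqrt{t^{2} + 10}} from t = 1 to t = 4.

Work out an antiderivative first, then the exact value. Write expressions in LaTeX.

Antiderivative: F(t) = t^{2} + \frac{t}{2} + \frac{5 \sqrt{\frac{t^{2}}{2} + 5}}{3}; value = - \frac{5 \sqrt{22}}{6} + \frac{5 \sqrt{13}}{3} + \frac{33}{2}

A first test for any F(t): its t-derivative must equal f(t) identically.
F(t) = t^{2} + \frac{t}{2} + \frac{5 \sqrt{\frac{t^{2}}{2} + 5}}{3} is an antiderivative of f.
Check: d/dt[t^{2} + \frac{t}{2} + \frac{5 \sqrt{\frac{t^{2}}{2} + 5}}{3}] = \frac{12 t \sqrt{t^{2} + 10} + 5 \sqrt{2} t + 3 \sqrt{t^{2} + 10}}{6 \sqrt{t^{2} + 10}} = f(t).
F(4) = \frac{5 \sqrt{13}}{3} + 18; F(1) = \frac{3}{2} + \frac{5 \sqrt{22}}{6}.
Integral = F(4) - F(1) = - \frac{5 \sqrt{22}}{6} + \frac{5 \sqrt{13}}{3} + \frac{33}{2}.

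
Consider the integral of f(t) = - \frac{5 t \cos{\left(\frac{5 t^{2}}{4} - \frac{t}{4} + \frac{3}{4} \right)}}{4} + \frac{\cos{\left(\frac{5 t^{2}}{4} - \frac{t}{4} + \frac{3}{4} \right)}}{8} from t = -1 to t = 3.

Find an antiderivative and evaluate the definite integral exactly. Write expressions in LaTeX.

Antiderivative: F(t) = - \frac{\sin{\left(\frac{5 t^{2}}{4} - \frac{t}{4} + \frac{3}{4} \right)}}{2}; value = \frac{\sin{\left(\frac{9}{4} \right)}}{2} - \frac{\sin{\left(\frac{45}{4} \right)}}{2}

f matches the chain-rule pattern g'(h)*h' with inner function h(t) = \frac{5 t^{2}}{4} - \frac{t}{4} + \frac{3}{4}; substituting u = h(t) collapses the integral.
F(t) = - \frac{\sin{\left(\frac{5 t^{2}}{4} - \frac{t}{4} + \frac{3}{4} \right)}}{2} is an antiderivative of f.
Check: d/dt[- \frac{\sin{\left(\frac{5 t^{2}}{4} - \frac{t}{4} + \frac{3}{4} \right)}}{2}] = - \frac{5 t \cos{\left(\frac{5 t^{2}}{4} - \frac{t}{4} + \frac{3}{4} \right)}}{4} + \frac{\cos{\left(\frac{5 t^{2}}{4} - \frac{t}{4} + \frac{3}{4} \right)}}{8} = f(t).
F(3) = - \frac{\sin{\left(\frac{45}{4} \right)}}{2}; F(-1) = - \frac{\sin{\left(\frac{9}{4} \right)}}{2}.
Integral = F(3) - F(-1) = \frac{\sin{\left(\frac{9}{4} \right)}}{2} - \frac{\sin{\left(\frac{45}{4} \right)}}{2}.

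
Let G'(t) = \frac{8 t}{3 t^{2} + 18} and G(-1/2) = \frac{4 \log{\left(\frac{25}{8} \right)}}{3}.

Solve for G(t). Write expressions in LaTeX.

The substitution u = \frac{t^{2}}{2} + 3 works: G'(t) is exactly (dG/du)*(du/dt) for that inner function.
A general antiderivative is \frac{4 \log{\left(\frac{t^{2}}{2} + 3 \right)}}{3} + C.
The condition gives C = \frac{4 \log{\left(\frac{25}{8} \right)}}{3} - (\frac{4 \log{\left(\frac{25}{8} \right)}}{3}) = 0.
So G(t) = \frac{4 \log{\left(\frac{t^{2}}{2} + 3 \right)}}{3}.
Check: d/dt[\frac{4 \log{\left(\frac{t^{2}}{2} + 3 \right)}}{3}] = \frac{8 t}{3 t^{2} + 18} = G'(t).

G(t) = \frac{4 \log{\left(\frac{t^{2}}{2} + 3 \right)}}{3}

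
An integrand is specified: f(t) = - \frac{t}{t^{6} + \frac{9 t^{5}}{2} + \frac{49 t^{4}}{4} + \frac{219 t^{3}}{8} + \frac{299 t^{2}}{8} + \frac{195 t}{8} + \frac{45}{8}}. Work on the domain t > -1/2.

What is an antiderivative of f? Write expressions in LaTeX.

Factor the denominator (\left(t + 1\right) \left(2 t + 1\right) \left(2 t + 3\right)^{2} \left(t^{2} + 5\right)) and decompose: f = \frac{4 \left(27 t + 235\right)}{17661 \left(t^{2} + 5\right)} + \frac{1912}{841 \left(2 t + 3\right)} + \frac{48}{29 \left(2 t + 3\right)^{2}} + \frac{8}{21 \left(2 t + 1\right)} - \frac{4}{3 \left(t + 1\right)}; each piece integrates to a log, atan, or power term.
Check: d/dt[\frac{2 \left(3364 t \log{\left(t + \frac{1}{2} \right)} - 23548 t \log{\left(t + 1 \right)} + 20076 t \log{\left(t + \frac{3}{2} \right)} + 54 t \log{\left(t^{2} + 5 \right)} + 188 \sqrt{5} t \operatorname{atan}{\left(\frac{\sqrt{5} t}{5} \right)} + 5046 \log{\left(t + \frac{1}{2} \right)} - 35322 \log{\left(t + 1 \right)} + 30114 \log{\left(t + \frac{3}{2} \right)} + 81 \log{\left(t^{2} + 5 \right)} + 282 \sqrt{5} \operatorname{atan}{\left(\frac{\sqrt{5} t}{5} \right)} - 7308\right)}{17661 \left(2 t + 3\right)}] = - \frac{8 t}{8 t^{6} + 36 t^{5} + 98 t^{4} + 219 t^{3} + 299 t^{2} + 195 t + 45}, which equals f(t).

An antiderivative is F(t) = \frac{2 \left(3364 t \log{\left(t + \frac{1}{2} \right)} - 23548 t \log{\left(t + 1 \right)} + 20076 t \log{\left(t + \frac{3}{2} \right)} + 54 t \log{\left(t^{2} + 5 \right)} + 188 \sqrt{5} t \operatorname{atan}{\left(\frac{\sqrt{5} t}{5} \right)} + 5046 \log{\left(t + \frac{1}{2} \right)} - 35322 \log{\left(t + 1 \right)} + 30114 \log{\left(t + \frac{3}{2} \right)} + 81 \log{\left(t^{2} + 5 \right)} + 282 \sqrt{5} \operatorname{atan}{\left(\frac{\sqrt{5} t}{5} \right)} - 7308\right)}{17661 \left(2 t + 3\right)}.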